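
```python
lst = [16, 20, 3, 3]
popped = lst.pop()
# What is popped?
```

3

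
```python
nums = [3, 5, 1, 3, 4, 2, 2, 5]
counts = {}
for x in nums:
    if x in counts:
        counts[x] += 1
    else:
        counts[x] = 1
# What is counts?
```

Initial: counts = {}, nums = [3, 5, 1, 3, 4, 2, 2, 5]
See 3: counts = {3: 1}
See 5: counts = {3: 1, 5: 1}
See 1: counts = {3: 1, 5: 1, 1: 1}
See 3: counts = {3: 2, 5: 1, 1: 1}
See 4: counts = {3: 2, 5: 1, 1: 1, 4: 1}
See 2: counts = {3: 2, 5: 1, 1: 1, 4: 1, 2: 1}
See 2: counts = {3: 2, 5: 1, 1: 1, 4: 1, 2: 2}
See 5: counts = {3: 2, 5: 2, 1: 1, 4: 1, 2: 2}

{3: 2, 5: 2, 1: 1, 4: 1, 2: 2}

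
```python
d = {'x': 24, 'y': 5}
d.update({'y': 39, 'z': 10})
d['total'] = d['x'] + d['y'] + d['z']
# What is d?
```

After line 1: d = {'x': 24, 'y': 5}
After line 2 (y overwritten, z added): d = {'x': 24, 'y': 39, 'z': 10}
After line 3 (total = 24 + 39 + 10 = 73): d = {'x': 24, 'y': 39, 'z': 10, 'total': 73}

{'x': 24, 'y': 39, 'z': 10, 'total': 73}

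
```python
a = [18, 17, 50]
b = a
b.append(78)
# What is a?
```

After line 1: a = [18, 17, 50]
After line 2 (b = a is an alias, same object): a = [18, 17, 50], b = [18, 17, 50]
After line 3 (b.append mutates the shared list): a = [18, 17, 50, 78], b = [18, 17, 50, 78]

[18, 17, 50, 78]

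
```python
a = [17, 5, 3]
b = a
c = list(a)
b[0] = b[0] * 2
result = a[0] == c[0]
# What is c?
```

After line 1: a = [17, 5, 3]
After line 2 (b = a, alias): a = [17, 5, 3], b = [17, 5, 3]
After line 3 (c = list(a) is a copy, new object): c = [17, 5, 3]
After line 4 (b[0] = 17 * 2 = 34; mutates shared a/b): a = b = [34, 5, 3], c = [17, 5, 3]
After line 5 (a[0] = 34, c[0] = 17; result = False)

[17, 5, 3]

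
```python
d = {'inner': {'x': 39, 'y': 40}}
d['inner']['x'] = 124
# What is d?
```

After line 1: d = {'inner': {'x': 39, 'y': 40}}
After line 2 (inner x overwritten): d = {'inner': {'x': 124, 'y': 40}}

{'inner': {'x': 124, 'y': 40}}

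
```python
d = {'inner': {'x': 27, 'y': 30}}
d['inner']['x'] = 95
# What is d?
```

After line 1: d = {'inner': {'x': 27, 'y': 30}}
After line 2 (inner x overwritten): d = {'inner': {'x': 95, 'y': 30}}

{'inner': {'x': 95, 'y': 30}}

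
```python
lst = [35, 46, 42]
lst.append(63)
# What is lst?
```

[35, 46, 42, 63]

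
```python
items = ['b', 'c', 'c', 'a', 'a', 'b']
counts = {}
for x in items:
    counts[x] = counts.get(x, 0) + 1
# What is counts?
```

Initial: counts = {}, items = ['b', 'c', 'c', 'a', 'a', 'b']
See 'b': counts = {'b': 1}
See 'c': counts = {'b': 1, 'c': 1}
See 'c': counts = {'b': 1, 'c': 2}
See 'a': counts = {'b': 1, 'c': 2, 'a': 1}
See 'a': counts = {'b': 1, 'c': 2, 'a': 2}
See 'b': counts = {'b': 2, 'c': 2, 'a': 2}

{'b': 2, 'c': 2, 'a': 2}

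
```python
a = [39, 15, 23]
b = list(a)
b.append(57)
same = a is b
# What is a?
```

After line 1: a = [39, 15, 23]
After line 2 (b = list(a) is a shallow copy, new object): a = [39, 15, 23], b = [39, 15, 23]
After line 3 (append only mutates b): a = [39, 15, 23], b = [39, 15, 23, 57]
After line 4 (same = a is b; different objects -> False): same = False

[39, 15, 23]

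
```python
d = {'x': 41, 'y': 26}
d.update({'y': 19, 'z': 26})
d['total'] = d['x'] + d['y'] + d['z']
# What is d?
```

After line 1: d = {'x': 41, 'y': 26}
After line 2 (y overwritten, z added): d = {'x': 41, 'y': 19, 'z': 26}
After line 3 (total = 41 + 19 + 26 = 86): d = {'x': 41, 'y': 19, 'z': 26, 'total': 86}

{'x': 41, 'y': 19, 'z': 26, 'total': 86}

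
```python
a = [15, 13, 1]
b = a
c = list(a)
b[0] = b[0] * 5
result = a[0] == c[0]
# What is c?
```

After line 1: a = [15, 13, 1]
After line 2 (b = a, alias): a = [15, 13, 1], b = [15, 13, 1]
After line 3 (c = list(a) is a copy, new object): c = [15, 13, 1]
After line 4 (b[0] = 15 * 5 = 75; mutates shared a/b): a = b = [75, 13, 1], c = [15, 13, 1]
After line 5 (a[0] = 75, c[0] = 15; result = False)

[15, 13, 1]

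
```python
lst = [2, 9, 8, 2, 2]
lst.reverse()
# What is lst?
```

[2, 2, 8, 9, 2]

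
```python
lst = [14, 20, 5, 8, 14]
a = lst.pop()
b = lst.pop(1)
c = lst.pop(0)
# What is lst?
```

After line 1: lst = [14, 20, 5, 8, 14]
After line 2 (pop() -> a = 14): lst = [14, 20, 5, 8]
After line 3 (pop(1) -> b = 20): lst = [14, 5, 8]
After line 4 (pop(0) -> c = 14): lst = [5, 8]

[5, 8]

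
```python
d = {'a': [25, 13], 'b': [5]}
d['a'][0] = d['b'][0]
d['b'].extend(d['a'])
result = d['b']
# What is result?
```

After line 1: d = {'a': [25, 13], 'b': [5]}
After line 2 (a[0] = b[0] = 5): d = {'a': [5, 13], 'b': [5]}
After line 3 (b.extend(a) appends [5, 13]): d = {'a': [5, 13], 'b': [5, 5, 13]}
After line 4: result = d['b'] = [5, 5, 13]

[5, 5, 13]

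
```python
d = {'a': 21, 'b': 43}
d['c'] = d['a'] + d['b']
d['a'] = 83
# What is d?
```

After line 1: d = {'a': 21, 'b': 43}
After line 2 (d['c'] = 21 + 43): d = {'a': 21, 'b': 43, 'c': 64}
After line 3: d = {'a': 83, 'b': 43, 'c': 64}

{'a': 83, 'b': 43, 'c': 64}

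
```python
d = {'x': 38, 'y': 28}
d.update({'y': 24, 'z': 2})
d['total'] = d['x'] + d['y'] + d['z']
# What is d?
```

After line 1: d = {'x': 38, 'y': 28}
After line 2 (y overwritten, z added): d = {'x': 38, 'y': 24, 'z': 2}
After line 3 (total = 38 + 24 + 2 = 64): d = {'x': 38, 'y': 24, 'z': 2, 'total': 64}

{'x': 38, 'y': 24, 'z': 2, 'total': 64}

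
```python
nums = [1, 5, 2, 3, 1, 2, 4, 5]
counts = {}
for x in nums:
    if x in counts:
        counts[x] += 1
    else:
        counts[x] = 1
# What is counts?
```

Initial: counts = {}, nums = [1, 5, 2, 3, 1, 2, 4, 5]
See 1: counts = {1: 1}
See 5: counts = {1: 1, 5: 1}
See 2: counts = {1: 1, 5: 1, 2: 1}
See 3: counts = {1: 1, 5: 1, 2: 1, 3: 1}
See 1: counts = {1: 2, 5: 1, 2: 1, 3: 1}
See 2: counts = {1: 2, 5: 1, 2: 2, 3: 1}
See 4: counts = {1: 2, 5: 1, 2: 2, 3: 1, 4: 1}
See 5: counts = {1: 2, 5: 2, 2: 2, 3: 1, 4: 1}

{1: 2, 5: 2, 2: 2, 3: 1, 4: 1}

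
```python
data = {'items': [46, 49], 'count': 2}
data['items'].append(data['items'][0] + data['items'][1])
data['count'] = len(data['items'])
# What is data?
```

After line 1: data = {'items': [46, 49], 'count': 2}
After line 2 (append 46 + 49 = 95): data = {'items': [46, 49, 95], 'count': 2}
After line 3 (count = len(items) = 3): data = {'items': [46, 49, 95], 'count': 3}

{'items': [46, 49, 95], 'count': 3}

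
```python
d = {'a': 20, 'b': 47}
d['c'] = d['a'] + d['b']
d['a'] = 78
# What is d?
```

After line 1: d = {'a': 20, 'b': 47}
After line 2 (d['c'] = 20 + 47): d = {'a': 20, 'b': 47, 'c': 67}
After line 3: d = {'a': 78, 'b': 47, 'c': 67}

{'a': 78, 'b': 47, 'c': 67}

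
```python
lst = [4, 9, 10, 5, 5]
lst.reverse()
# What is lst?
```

[5, 5, 10, 9, 4]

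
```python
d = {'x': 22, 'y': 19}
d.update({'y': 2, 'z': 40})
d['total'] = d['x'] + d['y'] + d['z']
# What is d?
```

After line 1: d = {'x': 22, 'y': 19}
After line 2 (y overwritten, z added): d = {'x': 22, 'y': 2, 'z': 40}
After line 3 (total = 22 + 2 + 40 = 64): d = {'x': 22, 'y': 2, 'z': 40, 'total': 64}

{'x': 22, 'y': 2, 'z': 40, 'total': 64}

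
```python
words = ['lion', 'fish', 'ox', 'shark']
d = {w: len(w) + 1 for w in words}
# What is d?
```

{'lion': 5, 'fish': 5, 'ox': 3, 'shark': 6}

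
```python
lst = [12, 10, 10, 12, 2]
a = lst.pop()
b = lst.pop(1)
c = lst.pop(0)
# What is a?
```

After line 1: lst = [12, 10, 10, 12, 2]
After line 2 (pop() -> a = 2): lst = [12, 10, 10, 12]
After line 3 (pop(1) -> b = 10): lst = [12, 10, 12]
After line 4 (pop(0) -> c = 12): lst = [10, 12]

2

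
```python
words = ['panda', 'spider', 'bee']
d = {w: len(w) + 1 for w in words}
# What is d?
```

{'panda': 6, 'spider': 7, 'bee': 4}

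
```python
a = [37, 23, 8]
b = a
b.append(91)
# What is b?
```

After line 1: a = [37, 23, 8]
After line 2 (b = a is an alias, same object): a = [37, 23, 8], b = [37, 23, 8]
After line 3 (b.append mutates the shared list): a = [37, 23, 8, 91], b = [37, 23, 8, 91]

[37, 23, 8, 91]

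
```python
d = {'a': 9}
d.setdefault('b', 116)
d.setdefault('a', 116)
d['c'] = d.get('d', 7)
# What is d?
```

After line 1: d = {'a': 9}
After line 2 (setdefault adds 'b'=116): d = {'a': 9, 'b': 116}
After line 3 (setdefault 'a' no-op, already exists): d = {'a': 9, 'b': 116}
After line 4 (get('d', 7) returns default since 'd' not in d): d = {'a': 9, 'b': 116, 'c': 7}

{'a': 9, 'b': 116, 'c': 7}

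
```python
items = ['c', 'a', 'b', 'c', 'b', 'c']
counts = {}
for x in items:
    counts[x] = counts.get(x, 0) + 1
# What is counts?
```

Initial: counts = {}, items = ['c', 'a', 'b', 'c', 'b', 'c']
See 'c': counts = {'c': 1}
See 'a': counts = {'c': 1, 'a': 1}
See 'b': counts = {'c': 1, 'a': 1, 'b': 1}
See 'c': counts = {'c': 2, 'a': 1, 'b': 1}
See 'b': counts = {'c': 2, 'a': 1, 'b': 2}
See 'c': counts = {'c': 3, 'a': 1, 'b': 2}

{'c': 3, 'a': 1, 'b': 2}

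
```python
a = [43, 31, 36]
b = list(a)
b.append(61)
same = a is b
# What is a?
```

After line 1: a = [43, 31, 36]
After line 2 (b = list(a) is a shallow copy, new object): a = [43, 31, 36], b = [43, 31, 36]
After line 3 (append only mutates b): a = [43, 31, 36], b = [43, 31, 36, 61]
After line 4 (same = a is b; different objects -> False): same = False

[43, 31, 36]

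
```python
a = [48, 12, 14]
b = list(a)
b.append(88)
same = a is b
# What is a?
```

After line 1: a = [48, 12, 14]
After line 2 (b = list(a) is a shallow copy, new object): a = [48, 12, 14], b = [48, 12, 14]
After line 3 (append only mutates b): a = [48, 12, 14], b = [48, 12, 14, 88]
After line 4 (same = a is b; different objects -> False): same = False

[48, 12, 14]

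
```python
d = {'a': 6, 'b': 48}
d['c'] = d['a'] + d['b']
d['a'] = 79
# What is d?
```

After line 1: d = {'a': 6, 'b': 48}
After line 2 (d['c'] = 6 + 48): d = {'a': 6, 'b': 48, 'c': 54}
After line 3: d = {'a': 79, 'b': 48, 'c': 54}

{'a': 79, 'b': 48, 'c': 54}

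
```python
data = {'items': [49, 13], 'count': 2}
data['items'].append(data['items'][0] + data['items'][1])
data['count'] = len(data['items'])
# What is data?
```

After line 1: data = {'items': [49, 13], 'count': 2}
After line 2 (append 49 + 13 = 62): data = {'items': [49, 13, 62], 'count': 2}
After line 3 (count = len(items) = 3): data = {'items': [49, 13, 62], 'count': 3}

{'items': [49, 13, 62], 'count': 3}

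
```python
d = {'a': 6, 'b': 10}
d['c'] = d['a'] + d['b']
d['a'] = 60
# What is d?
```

After line 1: d = {'a': 6, 'b': 10}
After line 2 (d['c'] = 6 + 10): d = {'a': 6, 'b': 10, 'c': 16}
After line 3: d = {'a': 60, 'b': 10, 'c': 16}

{'a': 60, 'b': 10, 'c': 16}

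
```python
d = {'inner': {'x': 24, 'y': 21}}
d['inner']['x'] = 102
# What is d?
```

After line 1: d = {'inner': {'x': 24, 'y': 21}}
After line 2 (inner x overwritten): d = {'inner': {'x': 102, 'y': 21}}

{'inner': {'x': 102, 'y': 21}}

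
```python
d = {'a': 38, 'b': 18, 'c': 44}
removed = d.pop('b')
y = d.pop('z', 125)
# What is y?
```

After line 1: d = {'a': 38, 'b': 18, 'c': 44}
After line 2 (pop 'b' returns 18): d = {'a': 38, 'c': 44}, removed = 18
After line 3 (pop 'z' missing, returns default 125): d = {'a': 38, 'c': 44}, y = 125

125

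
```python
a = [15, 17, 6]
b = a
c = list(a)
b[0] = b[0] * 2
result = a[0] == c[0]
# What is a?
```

After line 1: a = [15, 17, 6]
After line 2 (b = a, alias): a = [15, 17, 6], b = [15, 17, 6]
After line 3 (c = list(a) is a copy, new object): c = [15, 17, 6]
After line 4 (b[0] = 15 * 2 = 30; mutates shared a/b): a = b = [30, 17, 6], c = [15, 17, 6]
After line 5 (a[0] = 30, c[0] = 15; result = False)

[30, 17, 6]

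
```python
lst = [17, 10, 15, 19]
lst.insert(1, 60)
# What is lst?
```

[17, 60, 10, 15, 19]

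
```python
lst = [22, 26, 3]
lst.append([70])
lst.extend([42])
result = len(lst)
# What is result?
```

After line 1: lst = [22, 26, 3]
After line 2 (append adds [70] as single element): lst = [22, 26, 3, [70]]
After line 3 (extend unpacks [42], adds 42): lst = [22, 26, 3, [70], 42]
After line 4: result = len(lst) = 5

5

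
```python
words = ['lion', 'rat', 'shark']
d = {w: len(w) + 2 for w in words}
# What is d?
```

{'lion': 6, 'rat': 5, 'shark': 7}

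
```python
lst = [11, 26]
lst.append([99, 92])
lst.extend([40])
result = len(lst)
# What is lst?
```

After line 1: lst = [11, 26]
After line 2 (append adds [99, 92] as single element): lst = [11, 26, [99, 92]]
After line 3 (extend unpacks [40], adds 40): lst = [11, 26, [99, 92], 40]
After line 4: result = len(lst) = 4

[11, 26, [99, 92], 40]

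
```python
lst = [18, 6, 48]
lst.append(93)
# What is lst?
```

[18, 6, 48, 93]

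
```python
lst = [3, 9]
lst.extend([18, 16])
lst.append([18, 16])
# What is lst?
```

After line 1: lst = [3, 9]
After line 2 (extend unpacks [18, 16]): lst = [3, 9, 18, 16]
After line 3 (append adds [18, 16] as single element): lst = [3, 9, 18, 16, [18, 16]]

[3, 9, 18, 16, [18, 16]]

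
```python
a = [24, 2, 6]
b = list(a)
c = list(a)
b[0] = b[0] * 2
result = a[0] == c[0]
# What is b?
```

After line 1: a = [24, 2, 6]
After line 2 (b = list(a), copy): a = [24, 2, 6], b = [24, 2, 6]
After line 3 (c = list(a) is a copy, new object): c = [24, 2, 6]
After line 4 (b[0] = 24 * 2 = 48; only b mutates (copy)): a = [24, 2, 6], b = [48, 2, 6], c = [24, 2, 6]
After line 5 (a[0] = 24, c[0] = 24; result = True)

[48, 2, 6]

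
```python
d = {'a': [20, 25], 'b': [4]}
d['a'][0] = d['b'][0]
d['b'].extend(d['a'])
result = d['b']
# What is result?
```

After line 1: d = {'a': [20, 25], 'b': [4]}
After line 2 (a[0] = b[0] = 4): d = {'a': [4, 25], 'b': [4]}
After line 3 (b.extend(a) appends [4, 25]): d = {'a': [4, 25], 'b': [4, 4, 25]}
After line 4: result = d['b'] = [4, 4, 25]

[4, 4, 25]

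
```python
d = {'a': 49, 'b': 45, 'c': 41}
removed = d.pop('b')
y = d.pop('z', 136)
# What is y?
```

After line 1: d = {'a': 49, 'b': 45, 'c': 41}
After line 2 (pop 'b' returns 45): d = {'a': 49, 'c': 41}, removed = 45
After line 3 (pop 'z' missing, returns default 136): d = {'a': 49, 'c': 41}, y = 136

136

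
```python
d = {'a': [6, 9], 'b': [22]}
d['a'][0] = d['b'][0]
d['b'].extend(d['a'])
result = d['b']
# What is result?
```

After line 1: d = {'a': [6, 9], 'b': [22]}
After line 2 (a[0] = b[0] = 22): d = {'a': [22, 9], 'b': [22]}
After line 3 (b.extend(a) appends [22, 9]): d = {'a': [22, 9], 'b': [22, 22, 9]}
After line 4: result = d['b'] = [22, 22, 9]

[22, 22, 9]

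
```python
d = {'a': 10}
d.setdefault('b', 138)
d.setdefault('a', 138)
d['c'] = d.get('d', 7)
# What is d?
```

After line 1: d = {'a': 10}
After line 2 (setdefault adds 'b'=138): d = {'a': 10, 'b': 138}
After line 3 (setdefault 'a' no-op, already exists): d = {'a': 10, 'b': 138}
After line 4 (get('d', 7) returns default since 'd' not in d): d = {'a': 10, 'b': 138, 'c': 7}

{'a': 10, 'b': 138, 'c': 7}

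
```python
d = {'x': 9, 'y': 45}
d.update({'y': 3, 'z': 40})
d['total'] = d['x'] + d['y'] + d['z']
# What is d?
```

After line 1: d = {'x': 9, 'y': 45}
After line 2 (y overwritten, z added): d = {'x': 9, 'y': 3, 'z': 40}
After line 3 (total = 9 + 3 + 40 = 52): d = {'x': 9, 'y': 3, 'z': 40, 'total': 52}

{'x': 9, 'y': 3, 'z': 40, 'total': 52}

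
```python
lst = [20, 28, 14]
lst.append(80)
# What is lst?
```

[20, 28, 14, 80]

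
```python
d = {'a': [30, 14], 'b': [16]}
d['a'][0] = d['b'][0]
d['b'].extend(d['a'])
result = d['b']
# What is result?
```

After line 1: d = {'a': [30, 14], 'b': [16]}
After line 2 (a[0] = b[0] = 16): d = {'a': [16, 14], 'b': [16]}
After line 3 (b.extend(a) appends [16, 14]): d = {'a': [16, 14], 'b': [16, 16, 14]}
After line 4: result = d['b'] = [16, 16, 14]

[16, 16, 14]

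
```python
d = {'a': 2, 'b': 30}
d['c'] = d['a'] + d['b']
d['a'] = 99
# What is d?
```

After line 1: d = {'a': 2, 'b': 30}
After line 2 (d['c'] = 2 + 30): d = {'a': 2, 'b': 30, 'c': 32}
After line 3: d = {'a': 99, 'b': 30, 'c': 32}

{'a': 99, 'b': 30, 'c': 32}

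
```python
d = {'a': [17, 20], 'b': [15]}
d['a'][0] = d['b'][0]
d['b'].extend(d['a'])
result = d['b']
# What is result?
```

After line 1: d = {'a': [17, 20], 'b': [15]}
After line 2 (a[0] = b[0] = 15): d = {'a': [15, 20], 'b': [15]}
After line 3 (b.extend(a) appends [15, 20]): d = {'a': [15, 20], 'b': [15, 15, 20]}
After line 4: result = d['b'] = [15, 15, 20]

[15, 15, 20]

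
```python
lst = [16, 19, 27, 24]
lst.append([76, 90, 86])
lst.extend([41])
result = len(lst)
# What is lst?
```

After line 1: lst = [16, 19, 27, 24]
After line 2 (append adds [76, 90, 86] as single element): lst = [16, 19, 27, 24, [76, 90, 86]]
After line 3 (extend unpacks [41], adds 41): lst = [16, 19, 27, 24, [76, 90, 86], 41]
After line 4: result = len(lst) = 6

[16, 19, 27, 24, [76, 90, 86], 41]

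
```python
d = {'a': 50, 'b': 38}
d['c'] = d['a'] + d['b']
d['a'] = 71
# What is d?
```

After line 1: d = {'a': 50, 'b': 38}
After line 2 (d['c'] = 50 + 38): d = {'a': 50, 'b': 38, 'c': 88}
After line 3: d = {'a': 71, 'b': 38, 'c': 88}

{'a': 71, 'b': 38, 'c': 88}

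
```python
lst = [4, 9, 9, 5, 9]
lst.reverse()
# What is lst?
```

[9, 5, 9, 9, 4]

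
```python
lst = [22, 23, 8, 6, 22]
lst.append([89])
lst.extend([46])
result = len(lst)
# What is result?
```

After line 1: lst = [22, 23, 8, 6, 22]
After line 2 (append adds [89] as single element): lst = [22, 23, 8, 6, 22, [89]]
After line 3 (extend unpacks [46], adds 46): lst = [22, 23, 8, 6, 22, [89], 46]
After line 4: result = len(lst) = 7

7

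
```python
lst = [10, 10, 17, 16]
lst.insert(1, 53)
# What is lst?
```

[10, 53, 10, 17, 16]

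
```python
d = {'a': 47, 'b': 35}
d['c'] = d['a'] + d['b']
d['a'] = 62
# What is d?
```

After line 1: d = {'a': 47, 'b': 35}
After line 2 (d['c'] = 47 + 35): d = {'a': 47, 'b': 35, 'c': 82}
After line 3: d = {'a': 62, 'b': 35, 'c': 82}

{'a': 62, 'b': 35, 'c': 82}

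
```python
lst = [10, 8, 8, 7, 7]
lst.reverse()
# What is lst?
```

[7, 7, 8, 8, 10]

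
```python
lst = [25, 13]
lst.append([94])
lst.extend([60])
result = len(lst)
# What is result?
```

After line 1: lst = [25, 13]
After line 2 (append adds [94] as single element): lst = [25, 13, [94]]
After line 3 (extend unpacks [60], adds 60): lst = [25, 13, [94], 60]
After line 4: result = len(lst) = 4

4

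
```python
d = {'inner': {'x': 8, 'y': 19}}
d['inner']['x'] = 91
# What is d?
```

After line 1: d = {'inner': {'x': 8, 'y': 19}}
After line 2 (inner x overwritten): d = {'inner': {'x': 91, 'y': 19}}

{'inner': {'x': 91, 'y': 19}}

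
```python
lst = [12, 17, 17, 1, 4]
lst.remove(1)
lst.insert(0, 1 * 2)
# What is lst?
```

After line 1: lst = [12, 17, 17, 1, 4]
After line 2 (remove first 1): lst = [12, 17, 17, 4]
After line 3 (insert 2 at index 0): lst = [2, 12, 17, 17, 4]

[2, 12, 17, 17, 4]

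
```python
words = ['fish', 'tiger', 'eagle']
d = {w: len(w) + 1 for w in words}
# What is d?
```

{'fish': 5, 'tiger': 6, 'eagle': 6}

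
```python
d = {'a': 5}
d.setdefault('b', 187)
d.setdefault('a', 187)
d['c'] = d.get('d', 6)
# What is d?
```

After line 1: d = {'a': 5}
After line 2 (setdefault adds 'b'=187): d = {'a': 5, 'b': 187}
After line 3 (setdefault 'a' no-op, already exists): d = {'a': 5, 'b': 187}
After line 4 (get('d', 6) returns default since 'd' not in d): d = {'a': 5, 'b': 187, 'c': 6}

{'a': 5, 'b': 187, 'c': 6}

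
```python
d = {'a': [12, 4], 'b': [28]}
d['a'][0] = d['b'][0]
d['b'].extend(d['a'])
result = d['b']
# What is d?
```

After line 1: d = {'a': [12, 4], 'b': [28]}
After line 2 (a[0] = b[0] = 28): d = {'a': [28, 4], 'b': [28]}
After line 3 (b.extend(a) appends [28, 4]): d = {'a': [28, 4], 'b': [28, 28, 4]}
After line 4: result = d['b'] = [28, 28, 4]

{'a': [28, 4], 'b': [28, 28, 4]}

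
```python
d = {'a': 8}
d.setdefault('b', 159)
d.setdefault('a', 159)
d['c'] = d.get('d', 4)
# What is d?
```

After line 1: d = {'a': 8}
After line 2 (setdefault adds 'b'=159): d = {'a': 8, 'b': 159}
After line 3 (setdefault 'a' no-op, already exists): d = {'a': 8, 'b': 159}
After line 4 (get('d', 4) returns default since 'd' not in d): d = {'a': 8, 'b': 159, 'c': 4}

{'a': 8, 'b': 159, 'c': 4}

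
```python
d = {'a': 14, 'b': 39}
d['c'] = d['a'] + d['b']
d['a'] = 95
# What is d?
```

After line 1: d = {'a': 14, 'b': 39}
After line 2 (d['c'] = 14 + 39): d = {'a': 14, 'b': 39, 'c': 53}
After line 3: d = {'a': 95, 'b': 39, 'c': 53}

{'a': 95, 'b': 39, 'c': 53}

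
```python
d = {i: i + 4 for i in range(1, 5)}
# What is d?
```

{1: 5, 2: 6, 3: 7, 4: 8}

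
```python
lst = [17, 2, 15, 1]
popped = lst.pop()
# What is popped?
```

1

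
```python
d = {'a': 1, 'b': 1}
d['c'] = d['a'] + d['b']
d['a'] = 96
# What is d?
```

After line 1: d = {'a': 1, 'b': 1}
After line 2 (d['c'] = 1 + 1): d = {'a': 1, 'b': 1, 'c': 2}
After line 3: d = {'a': 96, 'b': 1, 'c': 2}

{'a': 96, 'b': 1, 'c': 2}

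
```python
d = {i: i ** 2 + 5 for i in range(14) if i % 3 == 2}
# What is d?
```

{2: 9, 5: 30, 8: 69, 11: 126}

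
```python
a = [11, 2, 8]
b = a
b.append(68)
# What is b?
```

After line 1: a = [11, 2, 8]
After line 2 (b = a is an alias, same object): a = [11, 2, 8], b = [11, 2, 8]
After line 3 (b.append mutates the shared list): a = [11, 2, 8, 68], b = [11, 2, 8, 68]

[11, 2, 8, 68]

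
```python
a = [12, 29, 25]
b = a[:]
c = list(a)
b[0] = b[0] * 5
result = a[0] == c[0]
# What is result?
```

After line 1: a = [12, 29, 25]
After line 2 (b = a[:], copy): a = [12, 29, 25], b = [12, 29, 25]
After line 3 (c = list(a) is a copy, new object): c = [12, 29, 25]
After line 4 (b[0] = 12 * 5 = 60; only b mutates (copy)): a = [12, 29, 25], b = [60, 29, 25], c = [12, 29, 25]
After line 5 (a[0] = 12, c[0] = 12; result = True)

True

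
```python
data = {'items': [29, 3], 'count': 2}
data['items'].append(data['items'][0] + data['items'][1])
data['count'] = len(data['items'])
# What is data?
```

After line 1: data = {'items': [29, 3], 'count': 2}
After line 2 (append 29 + 3 = 32): data = {'items': [29, 3, 32], 'count': 2}
After line 3 (count = len(items) = 3): data = {'items': [29, 3, 32], 'count': 3}

{'items': [29, 3, 32], 'count': 3}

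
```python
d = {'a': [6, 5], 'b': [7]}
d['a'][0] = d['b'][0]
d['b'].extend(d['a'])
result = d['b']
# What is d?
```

After line 1: d = {'a': [6, 5], 'b': [7]}
After line 2 (a[0] = b[0] = 7): d = {'a': [7, 5], 'b': [7]}
After line 3 (b.extend(a) appends [7, 5]): d = {'a': [7, 5], 'b': [7, 7, 5]}
After line 4: result = d['b'] = [7, 7, 5]

{'a': [7, 5], 'b': [7, 7, 5]}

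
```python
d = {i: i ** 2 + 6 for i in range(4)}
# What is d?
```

{0: 6, 1: 7, 2: 10, 3: 15}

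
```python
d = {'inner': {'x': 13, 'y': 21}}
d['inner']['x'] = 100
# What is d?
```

After line 1: d = {'inner': {'x': 13, 'y': 21}}
After line 2 (inner x overwritten): d = {'inner': {'x': 100, 'y': 21}}

{'inner': {'x': 100, 'y': 21}}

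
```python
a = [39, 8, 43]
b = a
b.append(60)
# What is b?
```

After line 1: a = [39, 8, 43]
After line 2 (b = a is an alias, same object): a = [39, 8, 43], b = [39, 8, 43]
After line 3 (b.append mutates the shared list): a = [39, 8, 43, 60], b = [39, 8, 43, 60]

[39, 8, 43, 60]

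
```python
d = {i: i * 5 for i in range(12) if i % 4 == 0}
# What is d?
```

{0: 0, 4: 20, 8: 40}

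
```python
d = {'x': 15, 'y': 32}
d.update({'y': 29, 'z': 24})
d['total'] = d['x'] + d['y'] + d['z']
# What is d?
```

After line 1: d = {'x': 15, 'y': 32}
After line 2 (y overwritten, z added): d = {'x': 15, 'y': 29, 'z': 24}
After line 3 (total = 15 + 29 + 24 = 68): d = {'x': 15, 'y': 29, 'z': 24, 'total': 68}

{'x': 15, 'y': 29, 'z': 24, 'total': 68}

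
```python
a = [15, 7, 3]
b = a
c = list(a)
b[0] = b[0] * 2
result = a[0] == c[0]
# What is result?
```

After line 1: a = [15, 7, 3]
After line 2 (b = a, alias): a = [15, 7, 3], b = [15, 7, 3]
After line 3 (c = list(a) is a copy, new object): c = [15, 7, 3]
After line 4 (b[0] = 15 * 2 = 30; mutates shared a/b): a = b = [30, 7, 3], c = [15, 7, 3]
After line 5 (a[0] = 30, c[0] = 15; result = False)

False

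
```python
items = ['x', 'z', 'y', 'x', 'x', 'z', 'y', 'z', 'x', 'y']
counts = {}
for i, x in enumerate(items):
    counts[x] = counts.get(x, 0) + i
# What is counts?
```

Initial: counts = {}, items = ['x', 'z', 'y', 'x', 'x', 'z', 'y', 'z', 'x', 'y']
i=0, x='x': counts = {'x': 0}
i=1, x='z': counts = {'x': 0, 'z': 1}
i=2, x='y': counts = {'x': 0, 'z': 1, 'y': 2}
i=3, x='x': counts = {'x': 3, 'z': 1, 'y': 2}
i=4, x='x': counts = {'x': 7, 'z': 1, 'y': 2}
i=5, x='z': counts = {'x': 7, 'z': 6, 'y': 2}
i=6, x='y': counts = {'x': 7, 'z': 6, 'y': 8}
i=7, x='z': counts = {'x': 7, 'z': 13, 'y': 8}
i=8, x='x': counts = {'x': 15, 'z': 13, 'y': 8}
i=9, x='y': counts = {'x': 15, 'z': 13, 'y': 17}

{'x': 15, 'z': 13, 'y': 17}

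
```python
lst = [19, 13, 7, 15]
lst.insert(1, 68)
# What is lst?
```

[19, 68, 13, 7, 15]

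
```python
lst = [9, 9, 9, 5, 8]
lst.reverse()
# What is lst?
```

[8, 5, 9, 9, 9]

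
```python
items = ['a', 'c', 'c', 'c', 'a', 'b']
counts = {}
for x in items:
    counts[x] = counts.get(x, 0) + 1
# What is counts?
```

Initial: counts = {}, items = ['a', 'c', 'c', 'c', 'a', 'b']
See 'a': counts = {'a': 1}
See 'c': counts = {'a': 1, 'c': 1}
See 'c': counts = {'a': 1, 'c': 2}
See 'c': counts = {'a': 1, 'c': 3}
See 'a': counts = {'a': 2, 'c': 3}
See 'b': counts = {'a': 2, 'c': 3, 'b': 1}

{'a': 2, 'c': 3, 'b': 1}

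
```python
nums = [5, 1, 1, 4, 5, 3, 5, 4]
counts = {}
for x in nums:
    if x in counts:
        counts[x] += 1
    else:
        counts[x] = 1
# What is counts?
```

Initial: counts = {}, nums = [5, 1, 1, 4, 5, 3, 5, 4]
See 5: counts = {5: 1}
See 1: counts = {5: 1, 1: 1}
See 1: counts = {5: 1, 1: 2}
See 4: counts = {5: 1, 1: 2, 4: 1}
See 5: counts = {5: 2, 1: 2, 4: 1}
See 3: counts = {5: 2, 1: 2, 4: 1, 3: 1}
See 5: counts = {5: 3, 1: 2, 4: 1, 3: 1}
See 4: counts = {5: 3, 1: 2, 4: 2, 3: 1}

{5: 3, 1: 2, 4: 2, 3: 1}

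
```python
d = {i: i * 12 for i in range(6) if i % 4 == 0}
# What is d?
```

{0: 0, 4: 48}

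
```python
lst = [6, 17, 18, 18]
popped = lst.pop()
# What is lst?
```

[6, 17, 18]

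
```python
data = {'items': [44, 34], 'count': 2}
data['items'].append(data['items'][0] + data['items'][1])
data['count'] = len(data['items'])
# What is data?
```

After line 1: data = {'items': [44, 34], 'count': 2}
After line 2 (append 44 + 34 = 78): data = {'items': [44, 34, 78], 'count': 2}
After line 3 (count = len(items) = 3): data = {'items': [44, 34, 78], 'count': 3}

{'items': [44, 34, 78], 'count': 3}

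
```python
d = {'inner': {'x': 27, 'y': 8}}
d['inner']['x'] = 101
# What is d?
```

After line 1: d = {'inner': {'x': 27, 'y': 8}}
After line 2 (inner x overwritten): d = {'inner': {'x': 101, 'y': 8}}

{'inner': {'x': 101, 'y': 8}}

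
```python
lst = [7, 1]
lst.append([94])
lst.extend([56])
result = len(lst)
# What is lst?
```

After line 1: lst = [7, 1]
After line 2 (append adds [94] as single element): lst = [7, 1, [94]]
After line 3 (extend unpacks [56], adds 56): lst = [7, 1, [94], 56]
After line 4: result = len(lst) = 4

[7, 1, [94], 56]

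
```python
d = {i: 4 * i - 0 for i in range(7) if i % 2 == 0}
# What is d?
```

{0: 0, 2: 8, 4: 16, 6: 24}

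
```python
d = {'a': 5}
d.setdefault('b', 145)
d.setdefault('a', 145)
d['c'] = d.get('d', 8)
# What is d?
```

After line 1: d = {'a': 5}
After line 2 (setdefault adds 'b'=145): d = {'a': 5, 'b': 145}
After line 3 (setdefault 'a' no-op, already exists): d = {'a': 5, 'b': 145}
After line 4 (get('d', 8) returns default since 'd' not in d): d = {'a': 5, 'b': 145, 'c': 8}

{'a': 5, 'b': 145, 'c': 8}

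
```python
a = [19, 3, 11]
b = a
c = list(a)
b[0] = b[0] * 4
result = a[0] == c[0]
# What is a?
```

After line 1: a = [19, 3, 11]
After line 2 (b = a, alias): a = [19, 3, 11], b = [19, 3, 11]
After line 3 (c = list(a) is a copy, new object): c = [19, 3, 11]
After line 4 (b[0] = 19 * 4 = 76; mutates shared a/b): a = b = [76, 3, 11], c = [19, 3, 11]
After line 5 (a[0] = 76, c[0] = 19; result = False)

[76, 3, 11]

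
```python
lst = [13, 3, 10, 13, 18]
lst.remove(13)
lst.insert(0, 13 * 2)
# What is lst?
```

After line 1: lst = [13, 3, 10, 13, 18]
After line 2 (remove first 13): lst = [3, 10, 13, 18]
After line 3 (insert 26 at index 0): lst = [26, 3, 10, 13, 18]

[26, 3, 10, 13, 18]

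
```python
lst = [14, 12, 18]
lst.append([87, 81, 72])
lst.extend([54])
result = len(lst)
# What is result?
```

After line 1: lst = [14, 12, 18]
After line 2 (append adds [87, 81, 72] as single element): lst = [14, 12, 18, [87, 81, 72]]
After line 3 (extend unpacks [54], adds 54): lst = [14, 12, 18, [87, 81, 72], 54]
After line 4: result = len(lst) = 5

5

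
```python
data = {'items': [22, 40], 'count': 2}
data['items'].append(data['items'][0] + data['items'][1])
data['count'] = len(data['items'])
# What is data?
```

After line 1: data = {'items': [22, 40], 'count': 2}
After line 2 (append 22 + 40 = 62): data = {'items': [22, 40, 62], 'count': 2}
After line 3 (count = len(items) = 3): data = {'items': [22, 40, 62], 'count': 3}

{'items': [22, 40, 62], 'count': 3}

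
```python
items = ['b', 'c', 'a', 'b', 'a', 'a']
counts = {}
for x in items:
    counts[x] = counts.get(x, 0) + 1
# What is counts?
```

Initial: counts = {}, items = ['b', 'c', 'a', 'b', 'a', 'a']
See 'b': counts = {'b': 1}
See 'c': counts = {'b': 1, 'c': 1}
See 'a': counts = {'b': 1, 'c': 1, 'a': 1}
See 'b': counts = {'b': 2, 'c': 1, 'a': 1}
See 'a': counts = {'b': 2, 'c': 1, 'a': 2}
See 'a': counts = {'b': 2, 'c': 1, 'a': 3}

{'b': 2, 'c': 1, 'a': 3}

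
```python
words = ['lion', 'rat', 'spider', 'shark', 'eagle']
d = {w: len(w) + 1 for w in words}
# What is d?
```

{'lion': 5, 'rat': 4, 'spider': 7, 'shark': 6, 'eagle': 6}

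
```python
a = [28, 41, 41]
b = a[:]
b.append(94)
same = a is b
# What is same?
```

After line 1: a = [28, 41, 41]
After line 2 (b = a[:] is a shallow copy, new object): a = [28, 41, 41], b = [28, 41, 41]
After line 3 (append only mutates b): a = [28, 41, 41], b = [28, 41, 41, 94]
After line 4 (same = a is b; different objects -> False): same = False

False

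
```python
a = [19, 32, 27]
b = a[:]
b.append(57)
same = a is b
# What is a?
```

After line 1: a = [19, 32, 27]
After line 2 (b = a[:] is a shallow copy, new object): a = [19, 32, 27], b = [19, 32, 27]
After line 3 (append only mutates b): a = [19, 32, 27], b = [19, 32, 27, 57]
After line 4 (same = a is b; different objects -> False): same = False

[19, 32, 27]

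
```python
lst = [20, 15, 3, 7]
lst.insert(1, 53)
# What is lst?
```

[20, 53, 15, 3, 7]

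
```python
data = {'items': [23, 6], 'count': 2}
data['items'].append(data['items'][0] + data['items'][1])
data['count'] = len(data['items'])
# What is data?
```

After line 1: data = {'items': [23, 6], 'count': 2}
After line 2 (append 23 + 6 = 29): data = {'items': [23, 6, 29], 'count': 2}
After line 3 (count = len(items) = 3): data = {'items': [23, 6, 29], 'count': 3}

{'items': [23, 6, 29], 'count': 3}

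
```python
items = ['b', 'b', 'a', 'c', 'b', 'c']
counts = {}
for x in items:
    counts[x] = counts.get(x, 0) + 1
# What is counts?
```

Initial: counts = {}, items = ['b', 'b', 'a', 'c', 'b', 'c']
See 'b': counts = {'b': 1}
See 'b': counts = {'b': 2}
See 'a': counts = {'b': 2, 'a': 1}
See 'c': counts = {'b': 2, 'a': 1, 'c': 1}
See 'b': counts = {'b': 3, 'a': 1, 'c': 1}
See 'c': counts = {'b': 3, 'a': 1, 'c': 2}

{'b': 3, 'a': 1, 'c': 2}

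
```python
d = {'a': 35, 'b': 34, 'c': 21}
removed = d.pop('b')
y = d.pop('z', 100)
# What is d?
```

After line 1: d = {'a': 35, 'b': 34, 'c': 21}
After line 2 (pop 'b' returns 34): d = {'a': 35, 'c': 21}, removed = 34
After line 3 (pop 'z' missing, returns default 100): d = {'a': 35, 'c': 21}, y = 100

{'a': 35, 'c': 21}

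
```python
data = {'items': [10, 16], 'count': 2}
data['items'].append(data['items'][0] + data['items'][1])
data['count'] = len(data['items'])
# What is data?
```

After line 1: data = {'items': [10, 16], 'count': 2}
After line 2 (append 10 + 16 = 26): data = {'items': [10, 16, 26], 'count': 2}
After line 3 (count = len(items) = 3): data = {'items': [10, 16, 26], 'count': 3}

{'items': [10, 16, 26], 'count': 3}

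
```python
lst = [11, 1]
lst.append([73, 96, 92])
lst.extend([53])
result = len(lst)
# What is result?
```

After line 1: lst = [11, 1]
After line 2 (append adds [73, 96, 92] as single element): lst = [11, 1, [73, 96, 92]]
After line 3 (extend unpacks [53], adds 53): lst = [11, 1, [73, 96, 92], 53]
After line 4: result = len(lst) = 4

4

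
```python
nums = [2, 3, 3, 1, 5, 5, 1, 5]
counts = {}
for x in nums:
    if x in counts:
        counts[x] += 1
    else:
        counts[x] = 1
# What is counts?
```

Initial: counts = {}, nums = [2, 3, 3, 1, 5, 5, 1, 5]
See 2: counts = {2: 1}
See 3: counts = {2: 1, 3: 1}
See 3: counts = {2: 1, 3: 2}
See 1: counts = {2: 1, 3: 2, 1: 1}
See 5: counts = {2: 1, 3: 2, 1: 1, 5: 1}
See 5: counts = {2: 1, 3: 2, 1: 1, 5: 2}
See 1: counts = {2: 1, 3: 2, 1: 2, 5: 2}
See 5: counts = {2: 1, 3: 2, 1: 2, 5: 3}

{2: 1, 3: 2, 1: 2, 5: 3}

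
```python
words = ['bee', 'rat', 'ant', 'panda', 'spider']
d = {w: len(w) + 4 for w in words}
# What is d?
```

{'bee': 7, 'rat': 7, 'ant': 7, 'panda': 9, 'spider': 10}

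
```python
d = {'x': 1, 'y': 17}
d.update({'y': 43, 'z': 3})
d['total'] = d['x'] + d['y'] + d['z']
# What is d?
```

After line 1: d = {'x': 1, 'y': 17}
After line 2 (y overwritten, z added): d = {'x': 1, 'y': 43, 'z': 3}
After line 3 (total = 1 + 43 + 3 = 47): d = {'x': 1, 'y': 43, 'z': 3, 'total': 47}

{'x': 1, 'y': 43, 'z': 3, 'total': 47}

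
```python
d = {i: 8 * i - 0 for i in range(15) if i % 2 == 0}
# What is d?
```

{0: 0, 2: 16, 4: 32, 6: 48, 8: 64, 10: 80, 12: 96, 14: 112}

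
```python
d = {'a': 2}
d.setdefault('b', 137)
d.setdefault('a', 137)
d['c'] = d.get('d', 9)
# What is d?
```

After line 1: d = {'a': 2}
After line 2 (setdefault adds 'b'=137): d = {'a': 2, 'b': 137}
After line 3 (setdefault 'a' no-op, already exists): d = {'a': 2, 'b': 137}
After line 4 (get('d', 9) returns default since 'd' not in d): d = {'a': 2, 'b': 137, 'c': 9}

{'a': 2, 'b': 137, 'c': 9}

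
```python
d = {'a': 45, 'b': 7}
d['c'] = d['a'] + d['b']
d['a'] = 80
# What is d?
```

After line 1: d = {'a': 45, 'b': 7}
After line 2 (d['c'] = 45 + 7): d = {'a': 45, 'b': 7, 'c': 52}
After line 3: d = {'a': 80, 'b': 7, 'c': 52}

{'a': 80, 'b': 7, 'c': 52}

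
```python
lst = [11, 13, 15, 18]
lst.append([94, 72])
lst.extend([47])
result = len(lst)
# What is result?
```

After line 1: lst = [11, 13, 15, 18]
After line 2 (append adds [94, 72] as single element): lst = [11, 13, 15, 18, [94, 72]]
After line 3 (extend unpacks [47], adds 47): lst = [11, 13, 15, 18, [94, 72], 47]
After line 4: result = len(lst) = 6

6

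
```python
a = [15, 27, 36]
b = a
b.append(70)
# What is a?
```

After line 1: a = [15, 27, 36]
After line 2 (b = a is an alias, same object): a = [15, 27, 36], b = [15, 27, 36]
After line 3 (b.append mutates the shared list): a = [15, 27, 36, 70], b = [15, 27, 36, 70]

[15, 27, 36, 70]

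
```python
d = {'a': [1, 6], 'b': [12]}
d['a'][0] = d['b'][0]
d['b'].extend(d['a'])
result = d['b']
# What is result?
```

After line 1: d = {'a': [1, 6], 'b': [12]}
After line 2 (a[0] = b[0] = 12): d = {'a': [12, 6], 'b': [12]}
After line 3 (b.extend(a) appends [12, 6]): d = {'a': [12, 6], 'b': [12, 12, 6]}
After line 4: result = d['b'] = [12, 12, 6]

[12, 12, 6]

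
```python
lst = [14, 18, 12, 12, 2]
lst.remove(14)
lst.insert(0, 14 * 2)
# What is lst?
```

After line 1: lst = [14, 18, 12, 12, 2]
After line 2 (remove first 14): lst = [18, 12, 12, 2]
After line 3 (insert 28 at index 0): lst = [28, 18, 12, 12, 2]

[28, 18, 12, 12, 2]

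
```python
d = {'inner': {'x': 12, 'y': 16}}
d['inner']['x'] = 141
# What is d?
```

After line 1: d = {'inner': {'x': 12, 'y': 16}}
After line 2 (inner x overwritten): d = {'inner': {'x': 141, 'y': 16}}

{'inner': {'x': 141, 'y': 16}}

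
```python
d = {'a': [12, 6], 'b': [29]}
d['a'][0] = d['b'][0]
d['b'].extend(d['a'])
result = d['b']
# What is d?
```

After line 1: d = {'a': [12, 6], 'b': [29]}
After line 2 (a[0] = b[0] = 29): d = {'a': [29, 6], 'b': [29]}
After line 3 (b.extend(a) appends [29, 6]): d = {'a': [29, 6], 'b': [29, 29, 6]}
After line 4: result = d['b'] = [29, 29, 6]

{'a': [29, 6], 'b': [29, 29, 6]}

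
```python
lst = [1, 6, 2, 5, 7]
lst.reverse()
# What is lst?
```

[7, 5, 2, 6, 1]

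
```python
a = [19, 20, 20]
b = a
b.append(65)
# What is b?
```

After line 1: a = [19, 20, 20]
After line 2 (b = a is an alias, same object): a = [19, 20, 20], b = [19, 20, 20]
After line 3 (b.append mutates the shared list): a = [19, 20, 20, 65], b = [19, 20, 20, 65]

[19, 20, 20, 65]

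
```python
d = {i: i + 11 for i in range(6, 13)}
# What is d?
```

{6: 17, 7: 18, 8: 19, 9: 20, 10: 21, 11: 22, 12: 23}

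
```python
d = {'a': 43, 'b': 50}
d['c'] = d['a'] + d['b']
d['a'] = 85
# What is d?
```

After line 1: d = {'a': 43, 'b': 50}
After line 2 (d['c'] = 43 + 50): d = {'a': 43, 'b': 50, 'c': 93}
After line 3: d = {'a': 85, 'b': 50, 'c': 93}

{'a': 85, 'b': 50, 'c': 93}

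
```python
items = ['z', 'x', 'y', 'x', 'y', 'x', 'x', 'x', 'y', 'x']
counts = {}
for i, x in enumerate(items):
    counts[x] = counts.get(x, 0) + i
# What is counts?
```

Initial: counts = {}, items = ['z', 'x', 'y', 'x', 'y', 'x', 'x', 'x', 'y', 'x']
i=0, x='z': counts = {'z': 0}
i=1, x='x': counts = {'z': 0, 'x': 1}
i=2, x='y': counts = {'z': 0, 'x': 1, 'y': 2}
i=3, x='x': counts = {'z': 0, 'x': 4, 'y': 2}
i=4, x='y': counts = {'z': 0, 'x': 4, 'y': 6}
i=5, x='x': counts = {'z': 0, 'x': 9, 'y': 6}
i=6, x='x': counts = {'z': 0, 'x': 15, 'y': 6}
i=7, x='x': counts = {'z': 0, 'x': 22, 'y': 6}
i=8, x='y': counts = {'z': 0, 'x': 22, 'y': 14}
i=9, x='x': counts = {'z': 0, 'x': 31, 'y': 14}

{'z': 0, 'x': 31, 'y': 14}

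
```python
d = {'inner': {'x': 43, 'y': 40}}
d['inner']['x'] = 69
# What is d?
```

After line 1: d = {'inner': {'x': 43, 'y': 40}}
After line 2 (inner x overwritten): d = {'inner': {'x': 69, 'y': 40}}

{'inner': {'x': 69, 'y': 40}}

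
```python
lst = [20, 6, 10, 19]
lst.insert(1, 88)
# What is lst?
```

[20, 88, 6, 10, 19]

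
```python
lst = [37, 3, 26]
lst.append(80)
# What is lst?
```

[37, 3, 26, 80]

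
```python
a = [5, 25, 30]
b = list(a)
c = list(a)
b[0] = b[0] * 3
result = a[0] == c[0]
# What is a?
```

After line 1: a = [5, 25, 30]
After line 2 (b = list(a), copy): a = [5, 25, 30], b = [5, 25, 30]
After line 3 (c = list(a) is a copy, new object): c = [5, 25, 30]
After line 4 (b[0] = 5 * 3 = 15; only b mutates (copy)): a = [5, 25, 30], b = [15, 25, 30], c = [5, 25, 30]
After line 5 (a[0] = 5, c[0] = 5; result = True)

[5, 25, 30]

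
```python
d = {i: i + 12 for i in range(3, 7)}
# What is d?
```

{3: 15, 4: 16, 5: 17, 6: 18}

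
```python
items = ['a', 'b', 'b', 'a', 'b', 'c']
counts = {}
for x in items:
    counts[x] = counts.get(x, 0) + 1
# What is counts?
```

Initial: counts = {}, items = ['a', 'b', 'b', 'a', 'b', 'c']
See 'a': counts = {'a': 1}
See 'b': counts = {'a': 1, 'b': 1}
See 'b': counts = {'a': 1, 'b': 2}
See 'a': counts = {'a': 2, 'b': 2}
See 'b': counts = {'a': 2, 'b': 3}
See 'c': counts = {'a': 2, 'b': 3, 'c': 1}

{'a': 2, 'b': 3, 'c': 1}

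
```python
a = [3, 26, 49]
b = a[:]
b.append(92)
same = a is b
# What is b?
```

After line 1: a = [3, 26, 49]
After line 2 (b = a[:] is a shallow copy, new object): a = [3, 26, 49], b = [3, 26, 49]
After line 3 (append only mutates b): a = [3, 26, 49], b = [3, 26, 49, 92]
After line 4 (same = a is b; different objects -> False): same = False

[3, 26, 49, 92]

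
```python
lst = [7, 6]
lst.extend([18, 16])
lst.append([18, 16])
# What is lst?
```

After line 1: lst = [7, 6]
After line 2 (extend unpacks [18, 16]): lst = [7, 6, 18, 16]
After line 3 (append adds [18, 16] as single element): lst = [7, 6, 18, 16, [18, 16]]

[7, 6, 18, 16, [18, 16]]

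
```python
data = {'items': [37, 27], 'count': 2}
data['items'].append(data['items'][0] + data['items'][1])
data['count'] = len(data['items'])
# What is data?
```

After line 1: data = {'items': [37, 27], 'count': 2}
After line 2 (append 37 + 27 = 64): data = {'items': [37, 27, 64], 'count': 2}
After line 3 (count = len(items) = 3): data = {'items': [37, 27, 64], 'count': 3}

{'items': [37, 27, 64], 'count': 3}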